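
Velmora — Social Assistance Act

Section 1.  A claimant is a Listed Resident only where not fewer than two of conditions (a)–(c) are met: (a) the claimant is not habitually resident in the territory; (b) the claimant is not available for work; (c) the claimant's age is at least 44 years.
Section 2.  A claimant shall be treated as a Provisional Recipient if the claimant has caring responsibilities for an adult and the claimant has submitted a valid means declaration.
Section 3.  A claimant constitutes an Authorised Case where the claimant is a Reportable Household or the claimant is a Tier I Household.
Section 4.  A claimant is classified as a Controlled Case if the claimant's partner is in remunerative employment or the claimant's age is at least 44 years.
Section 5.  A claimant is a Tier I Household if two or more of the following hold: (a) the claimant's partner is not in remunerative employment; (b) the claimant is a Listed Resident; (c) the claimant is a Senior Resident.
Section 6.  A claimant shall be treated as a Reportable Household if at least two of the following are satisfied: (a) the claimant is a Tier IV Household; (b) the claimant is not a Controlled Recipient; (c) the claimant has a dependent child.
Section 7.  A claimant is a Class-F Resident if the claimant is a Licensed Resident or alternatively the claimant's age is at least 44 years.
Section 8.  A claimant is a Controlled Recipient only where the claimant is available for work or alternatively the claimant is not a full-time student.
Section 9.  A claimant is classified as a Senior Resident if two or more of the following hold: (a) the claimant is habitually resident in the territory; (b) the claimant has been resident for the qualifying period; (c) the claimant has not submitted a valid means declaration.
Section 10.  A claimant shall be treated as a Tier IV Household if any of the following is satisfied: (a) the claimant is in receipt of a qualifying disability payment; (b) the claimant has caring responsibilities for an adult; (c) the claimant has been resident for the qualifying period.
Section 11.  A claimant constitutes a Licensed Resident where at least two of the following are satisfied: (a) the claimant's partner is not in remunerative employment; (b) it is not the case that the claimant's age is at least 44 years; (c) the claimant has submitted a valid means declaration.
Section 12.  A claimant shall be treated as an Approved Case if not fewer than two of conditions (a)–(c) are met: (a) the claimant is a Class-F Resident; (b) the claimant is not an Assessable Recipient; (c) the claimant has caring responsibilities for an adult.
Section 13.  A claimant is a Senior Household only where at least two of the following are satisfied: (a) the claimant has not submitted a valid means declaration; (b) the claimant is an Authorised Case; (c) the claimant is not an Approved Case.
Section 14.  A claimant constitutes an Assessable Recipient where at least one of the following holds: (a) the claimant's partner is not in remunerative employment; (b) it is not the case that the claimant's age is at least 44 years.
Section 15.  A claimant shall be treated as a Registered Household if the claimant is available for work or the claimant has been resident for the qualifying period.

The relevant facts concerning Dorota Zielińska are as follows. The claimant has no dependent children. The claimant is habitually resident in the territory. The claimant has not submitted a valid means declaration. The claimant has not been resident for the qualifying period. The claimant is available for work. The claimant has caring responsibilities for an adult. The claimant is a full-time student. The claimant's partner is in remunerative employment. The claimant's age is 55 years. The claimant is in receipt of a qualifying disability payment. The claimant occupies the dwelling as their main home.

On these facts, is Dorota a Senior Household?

No

section 10 — Tier IV Household: [the claimant is in receipt of a qualifying disability payment? yes] OR [the claimant has caring responsibilities for an adult? yes] OR [the claimant has been resident for the qualifying period? no] → satisfied.
section 8 — Controlled Recipient: [the claimant is available for work? yes] OR [the claimant is not a full-time student? no] → satisfied.
section 6 — Reportable Household: Tier IV Household (section 10)? yes; not a Controlled Recipient (section 8)? no; the claimant has a dependent child? no — 1 of 3 hold (need ≥2) → not satisfied.
section 1 — Listed Resident: the claimant is not habitually resident in the territory? no; the claimant is not available for work? no; claimant's age: 55 years ≥ 44 years? yes — 1 of 3 hold (need ≥2) → not satisfied.
section 9 — Senior Resident: the claimant is habitually resident in the territory? yes; the claimant has been resident for the qualifying period? no; the claimant has not submitted a valid means declaration? yes — 2 of 3 hold (need ≥2) → satisfied.
section 5 — Tier I Household: the claimant's partner is not in remunerative employment? no; Listed Resident (section 1)? no; Senior Resident (section 9)? yes — 1 of 3 hold (need ≥2) → not satisfied.
section 3 — Authorised Case: [Reportable Household (section 6)? no] OR [Tier I Household (section 5)? no] → not satisfied.
section 11 — Licensed Resident: the claimant's partner is not in remunerative employment? no; claimant's age: 55 years ≥ 44 years? yes, so negated condition no; the claimant has submitted a valid means declaration? no — 0 of 3 hold (need ≥2) → not satisfied.
section 7 — Class-F Resident: [Licensed Resident (section 11)? no] OR [claimant's age: 55 years ≥ 44 years? yes] → satisfied.
section 14 — Assessable Recipient: [the claimant's partner is not in remunerative employment? no] OR [claimant's age: 55 years ≥ 44 years? yes, so negated condition no] → not satisfied.
section 12 — Approved Case: Class-F Resident (section 7)? yes; not an Assessable Recipient (section 14)? yes; the claimant has caring responsibilities for an adult? yes — 3 of 3 hold (need ≥2) → satisfied.
section 13 — Senior Household: the claimant has not submitted a valid means declaration? yes; Authorised Case (section 3)? no; not an Approved Case (section 12)? no — 1 of 3 hold (need ≥2) → not satisfied.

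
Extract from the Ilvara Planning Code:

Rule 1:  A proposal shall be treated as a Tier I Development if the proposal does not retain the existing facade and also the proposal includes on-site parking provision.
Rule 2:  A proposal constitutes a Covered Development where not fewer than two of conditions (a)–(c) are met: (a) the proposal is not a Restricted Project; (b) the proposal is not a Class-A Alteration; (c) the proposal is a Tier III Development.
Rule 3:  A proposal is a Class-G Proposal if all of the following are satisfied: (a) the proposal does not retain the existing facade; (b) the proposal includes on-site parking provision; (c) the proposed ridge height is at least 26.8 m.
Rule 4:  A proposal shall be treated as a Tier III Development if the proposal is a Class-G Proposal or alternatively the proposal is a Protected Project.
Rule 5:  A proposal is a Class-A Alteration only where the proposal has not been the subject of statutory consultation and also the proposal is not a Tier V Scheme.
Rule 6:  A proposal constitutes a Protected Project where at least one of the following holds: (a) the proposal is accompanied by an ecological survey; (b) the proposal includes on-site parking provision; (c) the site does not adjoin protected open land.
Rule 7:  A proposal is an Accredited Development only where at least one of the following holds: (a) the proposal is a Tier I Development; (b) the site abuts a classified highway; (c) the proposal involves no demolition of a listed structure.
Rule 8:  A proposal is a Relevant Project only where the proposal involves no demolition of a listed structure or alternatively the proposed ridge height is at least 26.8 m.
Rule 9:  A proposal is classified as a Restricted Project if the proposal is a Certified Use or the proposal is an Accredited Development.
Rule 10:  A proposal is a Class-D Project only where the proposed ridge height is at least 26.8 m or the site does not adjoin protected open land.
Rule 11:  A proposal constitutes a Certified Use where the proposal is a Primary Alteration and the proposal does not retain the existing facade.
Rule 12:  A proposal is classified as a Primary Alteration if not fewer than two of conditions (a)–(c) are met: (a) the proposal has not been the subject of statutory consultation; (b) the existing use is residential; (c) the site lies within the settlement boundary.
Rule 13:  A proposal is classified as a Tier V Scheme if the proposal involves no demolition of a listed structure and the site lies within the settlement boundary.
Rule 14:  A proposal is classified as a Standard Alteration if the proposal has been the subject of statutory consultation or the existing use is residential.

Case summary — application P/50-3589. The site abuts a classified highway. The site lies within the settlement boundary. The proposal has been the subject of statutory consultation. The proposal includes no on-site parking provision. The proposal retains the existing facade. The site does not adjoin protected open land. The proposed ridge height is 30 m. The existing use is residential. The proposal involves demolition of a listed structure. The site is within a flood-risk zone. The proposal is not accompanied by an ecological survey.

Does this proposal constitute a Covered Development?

rule 12 — Primary Alteration: the proposal has not been the subject of statutory consultation? no; the existing use is residential? yes; the site lies within the settlement boundary? yes — 2 of 3 hold (need ≥2) → satisfied.
rule 11 — Certified Use: [Primary Alteration (rule 12)? yes] AND [the proposal does not retain the existing facade? no] → not satisfied.
rule 1 — Tier I Development: [the proposal does not retain the existing facade? no] AND [the proposal includes on-site parking provision? no] → not satisfied.
rule 7 — Accredited Development: [Tier I Development (rule 1)? no] OR [the site abuts a classified highway? yes] OR [the proposal involves no demolition of a listed structure? no] → satisfied.
rule 9 — Restricted Project: [Certified Use (rule 11)? no] OR [Accredited Development (rule 7)? yes] → satisfied.
rule 13 — Tier V Scheme: [the proposal involves no demolition of a listed structure? no] AND [the site lies within the settlement boundary? yes] → not satisfied.
rule 5 — Class-A Alteration: [the proposal has not been the subject of statutory consultation? no] AND [not a Tier V Scheme (rule 13)? yes] → not satisfied.
rule 3 — Class-G Proposal: [the proposal does not retain the existing facade? no] AND [the proposal includes on-site parking provision? no] AND [proposed ridge height: 30 m ≥ 26.8 m? yes] → not satisfied.
rule 6 — Protected Project: [the proposal is accompanied by an ecological survey? no] OR [the proposal includes on-site parking provision? no] OR [the site does not adjoin protected open land? yes] → satisfied.
rule 4 — Tier III Development: [Class-G Proposal (rule 3)? no] OR [Protected Project (rule 6)? yes] → satisfied.
rule 2 — Covered Development: not a Restricted Project (rule 9)? no; not a Class-A Alteration (rule 5)? yes; Tier III Development (rule 4)? yes — 2 of 3 hold (need ≥2) → satisfied.

Yes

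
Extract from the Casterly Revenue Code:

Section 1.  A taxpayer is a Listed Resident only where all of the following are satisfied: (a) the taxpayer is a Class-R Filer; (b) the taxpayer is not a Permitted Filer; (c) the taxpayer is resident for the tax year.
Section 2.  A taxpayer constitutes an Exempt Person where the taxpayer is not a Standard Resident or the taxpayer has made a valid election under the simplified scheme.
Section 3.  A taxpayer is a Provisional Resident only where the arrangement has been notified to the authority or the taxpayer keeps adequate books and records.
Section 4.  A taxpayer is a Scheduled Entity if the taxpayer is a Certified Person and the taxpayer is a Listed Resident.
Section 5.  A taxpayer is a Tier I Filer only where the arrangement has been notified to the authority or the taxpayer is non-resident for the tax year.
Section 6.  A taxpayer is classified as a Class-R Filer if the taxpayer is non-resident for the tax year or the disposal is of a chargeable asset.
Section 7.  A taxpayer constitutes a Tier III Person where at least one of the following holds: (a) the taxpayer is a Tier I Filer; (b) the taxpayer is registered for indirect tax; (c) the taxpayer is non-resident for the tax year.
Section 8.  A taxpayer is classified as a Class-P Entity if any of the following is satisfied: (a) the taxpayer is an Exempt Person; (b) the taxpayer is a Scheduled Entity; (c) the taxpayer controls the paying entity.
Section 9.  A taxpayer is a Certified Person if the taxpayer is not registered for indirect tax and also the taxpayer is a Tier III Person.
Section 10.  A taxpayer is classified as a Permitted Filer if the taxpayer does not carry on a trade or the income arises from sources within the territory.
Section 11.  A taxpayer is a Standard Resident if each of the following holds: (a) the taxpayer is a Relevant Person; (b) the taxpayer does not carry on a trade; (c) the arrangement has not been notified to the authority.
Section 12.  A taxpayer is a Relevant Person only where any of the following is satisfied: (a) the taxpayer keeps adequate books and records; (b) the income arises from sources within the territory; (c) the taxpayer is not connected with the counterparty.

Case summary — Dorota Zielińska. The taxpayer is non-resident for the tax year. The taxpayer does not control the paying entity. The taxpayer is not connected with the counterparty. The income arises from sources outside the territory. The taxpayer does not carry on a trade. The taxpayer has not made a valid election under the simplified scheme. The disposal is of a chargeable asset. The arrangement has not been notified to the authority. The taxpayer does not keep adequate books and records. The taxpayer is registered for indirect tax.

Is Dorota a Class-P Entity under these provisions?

No

section 12 — Relevant Person: [the taxpayer keeps adequate books and records? no] OR [the income arises from sources within the territory? no] OR [the taxpayer is not connected with the counterparty? yes] → satisfied.
section 11 — Standard Resident: [Relevant Person (section 12)? yes] AND [the taxpayer does not carry on a trade? yes] AND [the arrangement has not been notified to the authority? yes] → satisfied.
section 2 — Exempt Person: [not a Standard Resident (section 11)? no] OR [the taxpayer has made a valid election under the simplified scheme? no] → not satisfied.
section 5 — Tier I Filer: [the arrangement has been notified to the authority? no] OR [the taxpayer is non-resident for the tax year? yes] → satisfied.
section 7 — Tier III Person: [Tier I Filer (section 5)? yes] OR [the taxpayer is registered for indirect tax? yes] OR [the taxpayer is non-resident for the tax year? yes] → satisfied.
section 9 — Certified Person: [the taxpayer is not registered for indirect tax? no] AND [Tier III Person (section 7)? yes] → not satisfied.
section 6 — Class-R Filer: [the taxpayer is non-resident for the tax year? yes] OR [the disposal is of a chargeable asset? yes] → satisfied.
section 10 — Permitted Filer: [the taxpayer does not carry on a trade? yes] OR [the income arises from sources within the territory? no] → satisfied.
section 1 — Listed Resident: [Class-R Filer (section 6)? yes] AND [not a Permitted Filer (section 10)? no] AND [the taxpayer is resident for the tax year? no] → not satisfied.
section 4 — Scheduled Entity: [Certified Person (section 9)? no] AND [Listed Resident (section 1)? no] → not satisfied.
section 8 — Class-P Entity: [Exempt Person (section 2)? no] OR [Scheduled Entity (section 4)? no] OR [the taxpayer controls the paying entity? no] → not satisfied.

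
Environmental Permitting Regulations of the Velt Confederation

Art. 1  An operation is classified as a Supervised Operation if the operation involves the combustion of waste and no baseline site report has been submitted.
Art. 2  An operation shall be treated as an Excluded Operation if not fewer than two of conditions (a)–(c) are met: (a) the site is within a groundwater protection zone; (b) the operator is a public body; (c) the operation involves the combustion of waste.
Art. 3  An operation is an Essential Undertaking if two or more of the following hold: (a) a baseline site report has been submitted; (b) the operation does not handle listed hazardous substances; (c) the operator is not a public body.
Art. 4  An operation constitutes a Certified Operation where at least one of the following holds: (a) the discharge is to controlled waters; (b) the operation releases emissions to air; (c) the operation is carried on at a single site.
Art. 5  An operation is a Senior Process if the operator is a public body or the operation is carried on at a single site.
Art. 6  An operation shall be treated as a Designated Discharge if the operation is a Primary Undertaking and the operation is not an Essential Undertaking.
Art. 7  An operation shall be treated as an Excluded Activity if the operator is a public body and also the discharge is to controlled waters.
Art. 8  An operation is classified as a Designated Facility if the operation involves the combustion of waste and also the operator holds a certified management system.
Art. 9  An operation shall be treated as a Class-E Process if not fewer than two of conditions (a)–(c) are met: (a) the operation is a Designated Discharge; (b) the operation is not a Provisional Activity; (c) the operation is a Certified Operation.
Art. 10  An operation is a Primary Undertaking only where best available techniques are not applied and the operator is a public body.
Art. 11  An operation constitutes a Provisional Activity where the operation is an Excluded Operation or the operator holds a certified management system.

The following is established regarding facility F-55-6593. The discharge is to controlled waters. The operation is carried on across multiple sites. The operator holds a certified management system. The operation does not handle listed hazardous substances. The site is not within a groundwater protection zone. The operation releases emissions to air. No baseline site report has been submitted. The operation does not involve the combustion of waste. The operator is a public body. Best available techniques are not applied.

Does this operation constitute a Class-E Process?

article 10 — Primary Undertaking: [best available techniques are not applied? yes] AND [the operator is a public body? yes] → satisfied.
article 3 — Essential Undertaking: a baseline site report has been submitted? no; the operation does not handle listed hazardous substances? yes; the operator is not a public body? no — 1 of 3 hold (need ≥2) → not satisfied.
article 6 — Designated Discharge: [Primary Undertaking (article 10)? yes] AND [not an Essential Undertaking (article 3)? yes] → satisfied.
article 2 — Excluded Operation: the site is within a groundwater protection zone? no; the operator is a public body? yes; the operation involves the combustion of waste? no — 1 of 3 hold (need ≥2) → not satisfied.
article 11 — Provisional Activity: [Excluded Operation (article 2)? no] OR [the operator holds a certified management system? yes] → satisfied.
article 4 — Certified Operation: [the discharge is to controlled waters? yes] OR [the operation releases emissions to air? yes] OR [the operation is carried on at a single site? no] → satisfied.
article 9 — Class-E Process: Designated Discharge (article 6)? yes; not a Provisional Activity (article 11)? no; Certified Operation (article 4)? yes — 2 of 3 hold (need ≥2) → satisfied.

Yes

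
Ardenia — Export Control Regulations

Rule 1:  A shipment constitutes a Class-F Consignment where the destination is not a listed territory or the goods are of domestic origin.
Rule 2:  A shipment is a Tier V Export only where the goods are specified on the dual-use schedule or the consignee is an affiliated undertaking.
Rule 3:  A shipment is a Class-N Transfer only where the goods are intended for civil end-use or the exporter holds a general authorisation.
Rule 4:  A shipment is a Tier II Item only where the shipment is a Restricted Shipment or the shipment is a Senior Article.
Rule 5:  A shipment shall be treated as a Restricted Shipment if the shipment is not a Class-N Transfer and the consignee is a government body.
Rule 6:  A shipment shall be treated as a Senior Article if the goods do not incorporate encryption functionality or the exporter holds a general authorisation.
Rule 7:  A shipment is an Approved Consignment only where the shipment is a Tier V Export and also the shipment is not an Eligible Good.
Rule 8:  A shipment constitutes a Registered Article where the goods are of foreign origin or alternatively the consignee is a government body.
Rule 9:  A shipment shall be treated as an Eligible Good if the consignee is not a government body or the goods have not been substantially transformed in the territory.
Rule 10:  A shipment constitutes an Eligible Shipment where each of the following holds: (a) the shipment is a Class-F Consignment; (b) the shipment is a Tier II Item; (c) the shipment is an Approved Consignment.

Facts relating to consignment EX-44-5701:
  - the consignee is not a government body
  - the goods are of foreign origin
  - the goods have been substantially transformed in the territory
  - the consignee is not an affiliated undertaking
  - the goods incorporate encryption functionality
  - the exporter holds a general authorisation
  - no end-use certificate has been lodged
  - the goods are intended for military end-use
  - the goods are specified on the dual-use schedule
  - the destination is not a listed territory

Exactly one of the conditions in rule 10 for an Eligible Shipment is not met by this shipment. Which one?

Approved Consignment

Under rule 1: the destination is not a listed territory? yes; or the goods are of domestic origin? no. So the shipment is a Class-F Consignment.
Under rule 3: the goods are intended for civil end-use? no; or the exporter holds a general authorisation? yes. So the shipment is a Class-N Transfer.
Under rule 5: not a Class-N Transfer (rule 3)? no; and the consignee is a government body? no. So the shipment is not a Restricted Shipment.
Under rule 6: the goods do not incorporate encryption functionality? no; or the exporter holds a general authorisation? yes. So the shipment is a Senior Article.
Under rule 4: Restricted Shipment (rule 5)? no; or Senior Article (rule 6)? yes. So the shipment is a Tier II Item.
Under rule 2: the goods are specified on the dual-use schedule? yes; or the consignee is an affiliated undertaking? no. So the shipment is a Tier V Export.
Under rule 9: the consignee is not a government body? yes; or the goods have not been substantially transformed in the territory? no. So the shipment is an Eligible Good.
Under rule 7: Tier V Export (rule 2)? yes; and not an Eligible Good (rule 9)? no. So the shipment is not an Approved Consignment.
Under rule 10: Class-F Consignment (rule 1)? yes; and Tier II Item (rule 4)? yes; and Approved Consignment (rule 7)? no. So the shipment is not an Eligible Shipment.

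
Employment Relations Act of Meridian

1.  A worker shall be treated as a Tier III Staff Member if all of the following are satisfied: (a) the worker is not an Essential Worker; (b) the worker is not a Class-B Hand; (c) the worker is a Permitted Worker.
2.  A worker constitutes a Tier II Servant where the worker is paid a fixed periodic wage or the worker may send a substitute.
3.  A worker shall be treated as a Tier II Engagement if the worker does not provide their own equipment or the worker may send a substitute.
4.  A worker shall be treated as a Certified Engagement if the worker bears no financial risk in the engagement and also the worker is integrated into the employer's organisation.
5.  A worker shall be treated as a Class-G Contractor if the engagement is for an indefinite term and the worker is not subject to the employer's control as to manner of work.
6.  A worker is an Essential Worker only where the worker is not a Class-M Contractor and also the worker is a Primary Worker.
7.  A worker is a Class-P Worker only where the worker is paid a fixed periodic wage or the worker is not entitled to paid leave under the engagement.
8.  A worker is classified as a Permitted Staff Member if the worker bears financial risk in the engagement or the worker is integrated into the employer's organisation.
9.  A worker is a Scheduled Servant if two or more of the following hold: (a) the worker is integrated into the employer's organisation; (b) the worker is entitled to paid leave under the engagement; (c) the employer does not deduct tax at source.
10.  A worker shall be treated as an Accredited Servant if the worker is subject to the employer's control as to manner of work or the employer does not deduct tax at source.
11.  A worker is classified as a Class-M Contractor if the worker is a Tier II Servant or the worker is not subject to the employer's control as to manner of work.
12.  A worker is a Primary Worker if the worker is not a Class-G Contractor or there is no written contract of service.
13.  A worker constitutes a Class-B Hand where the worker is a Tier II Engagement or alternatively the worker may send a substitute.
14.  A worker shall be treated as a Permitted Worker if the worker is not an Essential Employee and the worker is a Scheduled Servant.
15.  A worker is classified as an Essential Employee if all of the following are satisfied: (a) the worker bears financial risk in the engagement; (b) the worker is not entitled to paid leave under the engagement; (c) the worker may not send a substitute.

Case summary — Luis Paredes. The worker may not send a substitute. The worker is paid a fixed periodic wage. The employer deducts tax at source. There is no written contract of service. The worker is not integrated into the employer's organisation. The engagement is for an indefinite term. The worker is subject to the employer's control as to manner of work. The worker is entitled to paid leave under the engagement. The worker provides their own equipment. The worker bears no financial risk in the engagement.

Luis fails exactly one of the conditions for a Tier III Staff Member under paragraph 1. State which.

Permitted Worker

Under paragraph 2: the worker is paid a fixed periodic wage? yes; or the worker may send a substitute? no. So the worker is a Tier II Servant.
Under paragraph 11: Tier II Servant (paragraph 2)? yes; or the worker is not subject to the employer's control as to manner of work? no. So the worker is a Class-M Contractor.
Under paragraph 5: the engagement is for an indefinite term? yes; and the worker is not subject to the employer's control as to manner of work? no. So the worker is not a Class-G Contractor.
Under paragraph 12: not a Class-G Contractor (paragraph 5)? yes; or there is no written contract of service? yes. So the worker is a Primary Worker.
Under paragraph 6: not a Class-M Contractor (paragraph 11)? no; and Primary Worker (paragraph 12)? yes. So the worker is not an Essential Worker.
Under paragraph 3: the worker does not provide their own equipment? no; or the worker may send a substitute? no. So the worker is not a Tier II Engagement.
Under paragraph 13: Tier II Engagement (paragraph 3)? no; or the worker may send a substitute? no. So the worker is not a Class-B Hand.
Under paragraph 15: the worker bears financial risk in the engagement? no; and the worker is not entitled to paid leave under the engagement? no; and the worker may not send a substitute? yes. So the worker is not an Essential Employee.
Under paragraph 9: the worker is integrated into the employer's organisation? no; the worker is entitled to paid leave under the engagement? yes; the employer does not deduct tax at source? no — 1 of 3 hold (need ≥2) → not satisfied.
Under paragraph 14: not an Essential Employee (paragraph 15)? yes; and Scheduled Servant (paragraph 9)? no. So the worker is not a Permitted Worker.
Under paragraph 1: not an Essential Worker (paragraph 6)? yes; and not a Class-B Hand (paragraph 13)? yes; and Permitted Worker (paragraph 14)? no. So the worker is not a Tier III Staff Member.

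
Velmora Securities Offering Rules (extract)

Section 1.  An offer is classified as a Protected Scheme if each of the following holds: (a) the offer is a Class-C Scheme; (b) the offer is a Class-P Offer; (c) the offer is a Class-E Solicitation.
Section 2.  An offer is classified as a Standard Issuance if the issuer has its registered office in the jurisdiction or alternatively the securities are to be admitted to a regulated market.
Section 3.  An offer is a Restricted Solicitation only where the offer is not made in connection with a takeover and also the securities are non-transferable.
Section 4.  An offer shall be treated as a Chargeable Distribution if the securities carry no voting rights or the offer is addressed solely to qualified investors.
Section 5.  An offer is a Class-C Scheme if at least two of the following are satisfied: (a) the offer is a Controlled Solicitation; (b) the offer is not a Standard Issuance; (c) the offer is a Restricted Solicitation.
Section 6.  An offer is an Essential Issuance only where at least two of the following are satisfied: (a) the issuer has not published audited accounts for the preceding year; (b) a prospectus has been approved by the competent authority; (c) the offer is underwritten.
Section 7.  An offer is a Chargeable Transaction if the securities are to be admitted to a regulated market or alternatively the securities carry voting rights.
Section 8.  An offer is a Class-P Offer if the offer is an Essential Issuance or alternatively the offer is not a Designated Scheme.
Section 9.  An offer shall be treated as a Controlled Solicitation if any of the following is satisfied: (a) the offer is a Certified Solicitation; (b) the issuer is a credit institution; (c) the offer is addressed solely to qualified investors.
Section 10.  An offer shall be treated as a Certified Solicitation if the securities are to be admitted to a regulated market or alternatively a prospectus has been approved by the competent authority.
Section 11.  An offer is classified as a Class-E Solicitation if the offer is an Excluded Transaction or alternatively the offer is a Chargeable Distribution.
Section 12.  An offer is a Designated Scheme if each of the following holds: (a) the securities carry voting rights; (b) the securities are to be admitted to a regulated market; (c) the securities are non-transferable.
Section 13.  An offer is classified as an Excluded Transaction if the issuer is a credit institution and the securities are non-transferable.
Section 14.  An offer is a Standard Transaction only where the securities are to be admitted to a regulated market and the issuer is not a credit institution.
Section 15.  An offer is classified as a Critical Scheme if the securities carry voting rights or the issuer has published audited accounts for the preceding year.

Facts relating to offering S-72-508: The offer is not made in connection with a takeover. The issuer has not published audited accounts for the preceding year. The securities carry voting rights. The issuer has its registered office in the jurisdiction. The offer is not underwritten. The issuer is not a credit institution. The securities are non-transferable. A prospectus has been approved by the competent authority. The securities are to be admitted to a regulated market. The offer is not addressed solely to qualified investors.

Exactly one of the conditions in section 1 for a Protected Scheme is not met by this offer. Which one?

Class-E Solicitation

section 10 — Certified Solicitation: [the securities are to be admitted to a regulated market? yes] OR [a prospectus has been approved by the competent authority? yes] → satisfied.
section 9 — Controlled Solicitation: [Certified Solicitation (section 10)? yes] OR [the issuer is a credit institution? no] OR [the offer is addressed solely to qualified investors? no] → satisfied.
section 2 — Standard Issuance: [the issuer has its registered office in the jurisdiction? yes] OR [the securities are to be admitted to a regulated market? yes] → satisfied.
section 3 — Restricted Solicitation: [the offer is not made in connection with a takeover? yes] AND [the securities are non-transferable? yes] → satisfied.
section 5 — Class-C Scheme: Controlled Solicitation (section 9)? yes; not a Standard Issuance (section 2)? no; Restricted Solicitation (section 3)? yes — 2 of 3 hold (need ≥2) → satisfied.
section 6 — Essential Issuance: the issuer has not published audited accounts for the preceding year? yes; a prospectus has been approved by the competent authority? yes; the offer is underwritten? no — 2 of 3 hold (need ≥2) → satisfied.
section 12 — Designated Scheme: [the securities carry voting rights? yes] AND [the securities are to be admitted to a regulated market? yes] AND [the securities are non-transferable? yes] → satisfied.
section 8 — Class-P Offer: [Essential Issuance (section 6)? yes] OR [not a Designated Scheme (section 12)? no] → satisfied.
section 13 — Excluded Transaction: [the issuer is a credit institution? no] AND [the securities are non-transferable? yes] → not satisfied.
section 4 — Chargeable Distribution: [the securities carry no voting rights? no] OR [the offer is addressed solely to qualified investors? no] → not satisfied.
section 11 — Class-E Solicitation: [Excluded Transaction (section 13)? no] OR [Chargeable Distribution (section 4)? no] → not satisfied.
section 1 — Protected Scheme: [Class-C Scheme (section 5)? yes] AND [Class-P Offer (section 8)? yes] AND [Class-E Solicitation (section 11)? no] → not satisfied.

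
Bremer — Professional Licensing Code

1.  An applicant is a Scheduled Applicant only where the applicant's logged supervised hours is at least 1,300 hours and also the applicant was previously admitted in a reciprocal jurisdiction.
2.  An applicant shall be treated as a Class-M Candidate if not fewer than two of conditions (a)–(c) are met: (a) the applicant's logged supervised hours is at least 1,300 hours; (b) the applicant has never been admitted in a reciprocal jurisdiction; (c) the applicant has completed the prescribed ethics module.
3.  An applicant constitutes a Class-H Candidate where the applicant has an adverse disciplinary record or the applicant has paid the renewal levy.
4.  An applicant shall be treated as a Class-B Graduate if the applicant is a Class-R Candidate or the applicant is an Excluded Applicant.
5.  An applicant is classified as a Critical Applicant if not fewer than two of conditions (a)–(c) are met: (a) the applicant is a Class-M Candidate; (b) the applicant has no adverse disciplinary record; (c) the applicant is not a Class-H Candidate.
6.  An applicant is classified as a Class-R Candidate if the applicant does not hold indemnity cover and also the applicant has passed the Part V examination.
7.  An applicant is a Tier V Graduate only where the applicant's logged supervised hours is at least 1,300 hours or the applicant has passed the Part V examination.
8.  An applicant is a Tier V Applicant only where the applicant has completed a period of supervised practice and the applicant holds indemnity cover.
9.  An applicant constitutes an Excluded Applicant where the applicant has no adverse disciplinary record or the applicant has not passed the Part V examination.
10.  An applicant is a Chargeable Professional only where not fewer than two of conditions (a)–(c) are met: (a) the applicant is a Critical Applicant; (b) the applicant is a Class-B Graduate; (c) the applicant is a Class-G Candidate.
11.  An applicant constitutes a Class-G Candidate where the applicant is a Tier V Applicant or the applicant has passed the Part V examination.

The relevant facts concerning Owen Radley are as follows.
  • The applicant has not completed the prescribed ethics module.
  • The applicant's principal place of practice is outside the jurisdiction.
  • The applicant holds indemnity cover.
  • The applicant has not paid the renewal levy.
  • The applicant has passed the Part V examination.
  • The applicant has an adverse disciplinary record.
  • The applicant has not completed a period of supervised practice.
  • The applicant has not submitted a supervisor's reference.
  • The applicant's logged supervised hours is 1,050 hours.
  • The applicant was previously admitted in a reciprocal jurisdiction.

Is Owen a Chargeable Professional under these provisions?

paragraph 2 — Class-M Candidate: applicant's logged supervised hours: 1,050 hours ≥ 1,300 hours? no; the applicant has never been admitted in a reciprocal jurisdiction? no; the applicant has completed the prescribed ethics module? no — 0 of 3 hold (need ≥2) → not satisfied.
paragraph 3 — Class-H Candidate: [the applicant has an adverse disciplinary record? yes] OR [the applicant has paid the renewal levy? no] → satisfied.
paragraph 5 — Critical Applicant: Class-M Candidate (paragraph 2)? no; the applicant has no adverse disciplinary record? no; not a Class-H Candidate (paragraph 3)? no — 0 of 3 hold (need ≥2) → not satisfied.
paragraph 6 — Class-R Candidate: [the applicant does not hold indemnity cover? no] AND [the applicant has passed the Part V examination? yes] → not satisfied.
paragraph 9 — Excluded Applicant: [the applicant has no adverse disciplinary record? no] OR [the applicant has not passed the Part V examination? no] → not satisfied.
paragraph 4 — Class-B Graduate: [Class-R Candidate (paragraph 6)? no] OR [Excluded Applicant (paragraph 9)? no] → not satisfied.
paragraph 8 — Tier V Applicant: [the applicant has completed a period of supervised practice? no] AND [the applicant holds indemnity cover? yes] → not satisfied.
paragraph 11 — Class-G Candidate: [Tier V Applicant (paragraph 8)? no] OR [the applicant has passed the Part V examination? yes] → satisfied.
paragraph 10 — Chargeable Professional: Critical Applicant (paragraph 5)? no; Class-B Graduate (paragraph 4)? no; Class-G Candidate (paragraph 11)? yes — 1 of 3 hold (need ≥2) → not satisfied.

No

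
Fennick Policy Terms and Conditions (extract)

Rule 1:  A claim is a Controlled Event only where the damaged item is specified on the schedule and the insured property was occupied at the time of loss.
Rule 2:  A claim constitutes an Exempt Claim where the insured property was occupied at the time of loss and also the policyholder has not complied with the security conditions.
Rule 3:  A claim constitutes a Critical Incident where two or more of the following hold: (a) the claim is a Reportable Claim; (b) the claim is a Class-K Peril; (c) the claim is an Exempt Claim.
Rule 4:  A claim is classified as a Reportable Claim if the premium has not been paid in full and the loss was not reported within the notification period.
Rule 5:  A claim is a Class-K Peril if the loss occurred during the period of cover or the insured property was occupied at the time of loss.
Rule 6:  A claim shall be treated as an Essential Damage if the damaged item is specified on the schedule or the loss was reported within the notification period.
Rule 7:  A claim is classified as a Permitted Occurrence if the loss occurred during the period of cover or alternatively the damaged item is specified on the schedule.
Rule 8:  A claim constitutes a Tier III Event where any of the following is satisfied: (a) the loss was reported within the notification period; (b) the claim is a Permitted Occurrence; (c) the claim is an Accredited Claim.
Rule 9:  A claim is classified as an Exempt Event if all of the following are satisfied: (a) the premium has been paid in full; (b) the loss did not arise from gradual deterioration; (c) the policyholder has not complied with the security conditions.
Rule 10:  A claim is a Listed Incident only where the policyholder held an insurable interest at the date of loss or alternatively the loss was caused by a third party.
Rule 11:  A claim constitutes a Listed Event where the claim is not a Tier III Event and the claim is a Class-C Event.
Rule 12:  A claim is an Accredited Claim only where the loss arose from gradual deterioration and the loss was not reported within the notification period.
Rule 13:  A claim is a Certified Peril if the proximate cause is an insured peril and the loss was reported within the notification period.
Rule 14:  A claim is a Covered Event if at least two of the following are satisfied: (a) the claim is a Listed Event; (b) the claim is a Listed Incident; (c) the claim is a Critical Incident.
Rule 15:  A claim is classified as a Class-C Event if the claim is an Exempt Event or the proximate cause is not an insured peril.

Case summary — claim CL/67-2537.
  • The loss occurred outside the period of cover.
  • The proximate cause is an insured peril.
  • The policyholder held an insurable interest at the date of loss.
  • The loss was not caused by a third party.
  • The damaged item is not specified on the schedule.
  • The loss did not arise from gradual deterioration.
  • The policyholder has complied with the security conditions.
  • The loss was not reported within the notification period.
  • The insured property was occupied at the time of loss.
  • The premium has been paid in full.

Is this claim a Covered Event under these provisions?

No

rule 7 — Permitted Occurrence: [the loss occurred during the period of cover? no] OR [the damaged item is specified on the schedule? no] → not satisfied.
rule 12 — Accredited Claim: [the loss arose from gradual deterioration? no] AND [the loss was not reported within the notification period? yes] → not satisfied.
rule 8 — Tier III Event: [the loss was reported within the notification period? no] OR [Permitted Occurrence (rule 7)? no] OR [Accredited Claim (rule 12)? no] → not satisfied.
rule 9 — Exempt Event: [the premium has been paid in full? yes] AND [the loss did not arise from gradual deterioration? yes] AND [the policyholder has not complied with the security conditions? no] → not satisfied.
rule 15 — Class-C Event: [Exempt Event (rule 9)? no] OR [the proximate cause is not an insured peril? no] → not satisfied.
rule 11 — Listed Event: [not a Tier III Event (rule 8)? yes] AND [Class-C Event (rule 15)? no] → not satisfied.
rule 10 — Listed Incident: [the policyholder held an insurable interest at the date of loss? yes] OR [the loss was caused by a third party? no] → satisfied.
rule 4 — Reportable Claim: [the premium has not been paid in full? no] AND [the loss was not reported within the notification period? yes] → not satisfied.
rule 5 — Class-K Peril: [the loss occurred during the period of cover? no] OR [the insured property was occupied at the time of loss? yes] → satisfied.
rule 2 — Exempt Claim: [the insured property was occupied at the time of loss? yes] AND [the policyholder has not complied with the security conditions? no] → not satisfied.
rule 3 — Critical Incident: Reportable Claim (rule 4)? no; Class-K Peril (rule 5)? yes; Exempt Claim (rule 2)? no — 1 of 3 hold (need ≥2) → not satisfied.
rule 14 — Covered Event: Listed Event (rule 11)? no; Listed Incident (rule 10)? yes; Critical Incident (rule 3)? no — 1 of 3 hold (need ≥2) → not satisfied.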